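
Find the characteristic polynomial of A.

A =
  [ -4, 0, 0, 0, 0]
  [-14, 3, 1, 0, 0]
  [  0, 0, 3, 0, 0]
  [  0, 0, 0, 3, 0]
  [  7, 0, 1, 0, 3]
x^5 - 8*x^4 + 6*x^3 + 108*x^2 - 351*x + 324

Expanding det(x·I − A) (e.g. by cofactor expansion or by noting that A is similar to its Jordan form J, which has the same characteristic polynomial as A) gives
  χ_A(x) = x^5 - 8*x^4 + 6*x^3 + 108*x^2 - 351*x + 324
which factors as (x - 3)^4*(x + 4). The eigenvalues (with algebraic multiplicities) are λ = -4 with multiplicity 1, λ = 3 with multiplicity 4.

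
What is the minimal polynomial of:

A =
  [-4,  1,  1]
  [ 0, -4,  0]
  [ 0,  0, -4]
x^2 + 8*x + 16

The characteristic polynomial is χ_A(x) = (x + 4)^3, so the eigenvalues are known. The minimal polynomial is
  m_A(x) = Π_λ (x − λ)^{k_λ}
where k_λ is the size of the *largest* Jordan block for λ (equivalently, the smallest k with (A − λI)^k v = 0 for every generalised eigenvector v of λ).

  λ = -4: largest Jordan block has size 2, contributing (x + 4)^2

So m_A(x) = (x + 4)^2 = x^2 + 8*x + 16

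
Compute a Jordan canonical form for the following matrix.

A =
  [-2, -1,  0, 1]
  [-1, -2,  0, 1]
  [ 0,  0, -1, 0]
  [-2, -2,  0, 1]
J_2(-1) ⊕ J_1(-1) ⊕ J_1(-1)

The characteristic polynomial is
  det(x·I − A) = x^4 + 4*x^3 + 6*x^2 + 4*x + 1 = (x + 1)^4

Eigenvalues and multiplicities (the geometric multiplicity of λ is n − rank(A − λI), which equals the number of Jordan blocks for λ):
  λ = -1: algebraic multiplicity = 4, geometric multiplicity = 3

Determining the block sizes for each eigenvalue:
  λ = -1: 3 blocks summing to 4 forces exactly one block of size 2 and the rest size 1 → block sizes [2, 1, 1]

Assembling the blocks gives a Jordan form
J =
  [-1,  1,  0,  0]
  [ 0, -1,  0,  0]
  [ 0,  0, -1,  0]
  [ 0,  0,  0, -1]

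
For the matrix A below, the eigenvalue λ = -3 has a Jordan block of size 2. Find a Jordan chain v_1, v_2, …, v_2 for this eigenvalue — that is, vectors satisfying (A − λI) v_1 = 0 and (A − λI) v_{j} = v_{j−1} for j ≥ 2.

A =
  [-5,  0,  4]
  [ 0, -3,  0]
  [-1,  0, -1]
A Jordan chain for λ = -3 of length 2:
v_1 = (-2, 0, -1)ᵀ
v_2 = (1, 0, 0)ᵀ

Let N = A − (-3)·I. We want v_2 with N^2 v_2 = 0 but N^1 v_2 ≠ 0; then v_{j-1} := N · v_j for j = 2, …, 2.

Pick v_2 = (1, 0, 0)ᵀ.
Then v_1 = N · v_2 = (-2, 0, -1)ᵀ.

Sanity check: (A − (-3)·I) v_1 = (0, 0, 0)ᵀ = 0. ✓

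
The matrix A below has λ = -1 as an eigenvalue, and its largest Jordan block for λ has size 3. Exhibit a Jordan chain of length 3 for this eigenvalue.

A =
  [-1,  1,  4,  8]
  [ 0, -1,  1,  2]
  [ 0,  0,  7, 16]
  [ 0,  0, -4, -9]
A Jordan chain for λ = -1 of length 3:
v_1 = (1, 0, 0, 0)ᵀ
v_2 = (4, 1, 8, -4)ᵀ
v_3 = (0, 0, 1, 0)ᵀ

Let N = A − (-1)·I. We want v_3 with N^3 v_3 = 0 but N^2 v_3 ≠ 0; then v_{j-1} := N · v_j for j = 3, …, 2.

Pick v_3 = (0, 0, 1, 0)ᵀ.
Then v_2 = N · v_3 = (4, 1, 8, -4)ᵀ.
Then v_1 = N · v_2 = (1, 0, 0, 0)ᵀ.

Sanity check: (A − (-1)·I) v_1 = (0, 0, 0, 0)ᵀ = 0. ✓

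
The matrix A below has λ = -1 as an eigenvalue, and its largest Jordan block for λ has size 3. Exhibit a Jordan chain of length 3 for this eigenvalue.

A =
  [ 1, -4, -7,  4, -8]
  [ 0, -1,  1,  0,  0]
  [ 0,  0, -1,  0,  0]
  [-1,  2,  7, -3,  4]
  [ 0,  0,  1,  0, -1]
A Jordan chain for λ = -1 of length 3:
v_1 = (2, 0, 0, -1, 0)ᵀ
v_2 = (-7, 1, 0, 7, 1)ᵀ
v_3 = (0, 0, 1, 0, 0)ᵀ

Let N = A − (-1)·I. We want v_3 with N^3 v_3 = 0 but N^2 v_3 ≠ 0; then v_{j-1} := N · v_j for j = 3, …, 2.

Pick v_3 = (0, 0, 1, 0, 0)ᵀ.
Then v_2 = N · v_3 = (-7, 1, 0, 7, 1)ᵀ.
Then v_1 = N · v_2 = (2, 0, 0, -1, 0)ᵀ.

Sanity check: (A − (-1)·I) v_1 = (0, 0, 0, 0, 0)ᵀ = 0. ✓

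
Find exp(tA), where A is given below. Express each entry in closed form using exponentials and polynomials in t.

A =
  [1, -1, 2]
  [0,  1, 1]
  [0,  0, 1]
e^{tA} =
  [exp(t), -t*exp(t), -t^2*exp(t)/2 + 2*t*exp(t)]
  [0, exp(t), t*exp(t)]
  [0, 0, exp(t)]

Strategy: write A = P · J · P⁻¹ where J is a Jordan canonical form, so e^{tA} = P · e^{tJ} · P⁻¹, and e^{tJ} can be computed block-by-block.

A has Jordan form
J =
  [1, 1, 0]
  [0, 1, 1]
  [0, 0, 1]
(up to reordering of blocks).

Per-block formulas:
  For a 3×3 Jordan block J_3(1): exp(t · J_3(1)) = e^(1t)·(I + t·N + (t^2/2)·N^2), where N is the 3×3 nilpotent shift.

After assembling e^{tJ} and conjugating by P, we get:

e^{tA} =
  [exp(t), -t*exp(t), -t^2*exp(t)/2 + 2*t*exp(t)]
  [0, exp(t), t*exp(t)]
  [0, 0, exp(t)]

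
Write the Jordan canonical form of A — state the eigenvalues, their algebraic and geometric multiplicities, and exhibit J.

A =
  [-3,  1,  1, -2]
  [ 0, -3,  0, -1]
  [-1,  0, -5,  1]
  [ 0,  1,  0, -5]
J_2(-4) ⊕ J_2(-4)

The characteristic polynomial is
  det(x·I − A) = x^4 + 16*x^3 + 96*x^2 + 256*x + 256 = (x + 4)^4

Eigenvalues and multiplicities (the geometric multiplicity of λ is n − rank(A − λI), which equals the number of Jordan blocks for λ):
  λ = -4: algebraic multiplicity = 4, geometric multiplicity = 2

Determining the block sizes for each eigenvalue:
  λ = -4: with am = 4 and gm = 2, the partition is not yet determined (e.g. several partitions of 4 into 2 parts exist). Let N = A − (-4)·I. Computing rank(N^1) = 2, rank(N^2) = 0; the number of blocks of size ≥ j is rank(N^{j−1}) − rank(N^j), giving [2, 2]. So we have 2 block(s) of size 2 → block sizes [2, 2]

Assembling the blocks gives a Jordan form
J =
  [-4,  1,  0,  0]
  [ 0, -4,  0,  0]
  [ 0,  0, -4,  1]
  [ 0,  0,  0, -4]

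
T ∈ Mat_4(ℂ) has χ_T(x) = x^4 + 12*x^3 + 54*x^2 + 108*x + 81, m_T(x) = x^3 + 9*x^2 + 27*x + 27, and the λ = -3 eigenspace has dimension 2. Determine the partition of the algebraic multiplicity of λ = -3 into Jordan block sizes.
Block sizes for λ = -3: [3, 1]

Step 1 — from the characteristic polynomial, algebraic multiplicity of λ = -3 is 4. From dim ker(T − (-3)·I) = 2, there are exactly 2 Jordan blocks for λ = -3.
Step 2 — from the minimal polynomial, the factor (x + 3)^3 tells us the largest block for λ = -3 has size 3.
Step 3 — with total size 4, 2 blocks, and largest block 3, the block sizes (in nonincreasing order) are [3, 1].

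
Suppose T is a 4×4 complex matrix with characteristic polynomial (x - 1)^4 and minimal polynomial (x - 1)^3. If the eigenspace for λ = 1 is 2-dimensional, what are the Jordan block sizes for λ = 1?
Block sizes for λ = 1: [3, 1]

Step 1 — from the characteristic polynomial, algebraic multiplicity of λ = 1 is 4. From dim ker(T − (1)·I) = 2, there are exactly 2 Jordan blocks for λ = 1.
Step 2 — from the minimal polynomial, the factor (x − 1)^3 tells us the largest block for λ = 1 has size 3.
Step 3 — with total size 4, 2 blocks, and largest block 3, the block sizes (in nonincreasing order) are [3, 1].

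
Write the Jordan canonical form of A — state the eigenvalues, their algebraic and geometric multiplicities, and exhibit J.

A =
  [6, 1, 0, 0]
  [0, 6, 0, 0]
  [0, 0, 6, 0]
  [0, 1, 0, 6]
J_2(6) ⊕ J_1(6) ⊕ J_1(6)

The characteristic polynomial is
  det(x·I − A) = x^4 - 24*x^3 + 216*x^2 - 864*x + 1296 = (x - 6)^4

Eigenvalues and multiplicities (the geometric multiplicity of λ is n − rank(A − λI), which equals the number of Jordan blocks for λ):
  λ = 6: algebraic multiplicity = 4, geometric multiplicity = 3

Determining the block sizes for each eigenvalue:
  λ = 6: 3 blocks summing to 4 forces exactly one block of size 2 and the rest size 1 → block sizes [2, 1, 1]

Assembling the blocks gives a Jordan form
J =
  [6, 1, 0, 0]
  [0, 6, 0, 0]
  [0, 0, 6, 0]
  [0, 0, 0, 6]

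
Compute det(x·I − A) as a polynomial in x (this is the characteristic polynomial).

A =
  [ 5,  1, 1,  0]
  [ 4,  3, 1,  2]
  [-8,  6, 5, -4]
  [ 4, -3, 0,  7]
x^4 - 20*x^3 + 150*x^2 - 500*x + 625

Expanding det(x·I − A) (e.g. by cofactor expansion or by noting that A is similar to its Jordan form J, which has the same characteristic polynomial as A) gives
  χ_A(x) = x^4 - 20*x^3 + 150*x^2 - 500*x + 625
which factors as (x - 5)^4. The eigenvalues (with algebraic multiplicities) are λ = 5 with multiplicity 4.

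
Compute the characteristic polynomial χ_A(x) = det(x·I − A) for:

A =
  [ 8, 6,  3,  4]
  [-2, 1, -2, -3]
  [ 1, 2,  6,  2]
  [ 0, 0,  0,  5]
x^4 - 20*x^3 + 150*x^2 - 500*x + 625

Expanding det(x·I − A) (e.g. by cofactor expansion or by noting that A is similar to its Jordan form J, which has the same characteristic polynomial as A) gives
  χ_A(x) = x^4 - 20*x^3 + 150*x^2 - 500*x + 625
which factors as (x - 5)^4. The eigenvalues (with algebraic multiplicities) are λ = 5 with multiplicity 4.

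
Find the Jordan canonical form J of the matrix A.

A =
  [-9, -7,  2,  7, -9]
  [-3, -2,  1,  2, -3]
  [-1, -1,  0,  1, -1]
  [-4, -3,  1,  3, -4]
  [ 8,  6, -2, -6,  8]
J_2(0) ⊕ J_2(0) ⊕ J_1(0)

The characteristic polynomial is
  det(x·I − A) = x^5

Eigenvalues and multiplicities (the geometric multiplicity of λ is n − rank(A − λI), which equals the number of Jordan blocks for λ):
  λ = 0: algebraic multiplicity = 5, geometric multiplicity = 3

Determining the block sizes for each eigenvalue:
  λ = 0: with am = 5 and gm = 3, the partition is not yet determined (e.g. several partitions of 5 into 3 parts exist). Let N = A − (0)·I. Computing rank(N^1) = 2, rank(N^2) = 0; the number of blocks of size ≥ j is rank(N^{j−1}) − rank(N^j), giving [3, 2]. So we have 2 block(s) of size 2, 1 block(s) of size 1 → block sizes [2, 2, 1]

Assembling the blocks gives a Jordan form
J =
  [0, 1, 0, 0, 0]
  [0, 0, 0, 0, 0]
  [0, 0, 0, 1, 0]
  [0, 0, 0, 0, 0]
  [0, 0, 0, 0, 0]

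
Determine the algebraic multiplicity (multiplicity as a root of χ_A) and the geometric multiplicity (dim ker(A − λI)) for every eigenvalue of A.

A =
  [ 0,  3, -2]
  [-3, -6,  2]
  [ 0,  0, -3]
λ = -3: alg = 3, geom = 2

Step 1 — factor the characteristic polynomial to read off the algebraic multiplicities:
  χ_A(x) = (x + 3)^3

Step 2 — compute geometric multiplicities via the rank-nullity identity g(λ) = n − rank(A − λI):
  rank(A − (-3)·I) = 1, so dim ker(A − (-3)·I) = n − 1 = 2

Summary:
  λ = -3: algebraic multiplicity = 3, geometric multiplicity = 2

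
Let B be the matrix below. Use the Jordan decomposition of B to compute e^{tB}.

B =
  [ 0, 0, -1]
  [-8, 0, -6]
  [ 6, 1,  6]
e^{tB} =
  [-t^2*exp(2*t) - 2*t*exp(2*t) + exp(2*t), -t^2*exp(2*t)/2, -t^2*exp(2*t) - t*exp(2*t)]
  [-2*t^2*exp(2*t) - 8*t*exp(2*t), -t^2*exp(2*t) - 2*t*exp(2*t) + exp(2*t), -2*t^2*exp(2*t) - 6*t*exp(2*t)]
  [2*t^2*exp(2*t) + 6*t*exp(2*t), t^2*exp(2*t) + t*exp(2*t), 2*t^2*exp(2*t) + 4*t*exp(2*t) + exp(2*t)]

Strategy: write B = P · J · P⁻¹ where J is a Jordan canonical form, so e^{tB} = P · e^{tJ} · P⁻¹, and e^{tJ} can be computed block-by-block.

B has Jordan form
J =
  [2, 1, 0]
  [0, 2, 1]
  [0, 0, 2]
(up to reordering of blocks).

Per-block formulas:
  For a 3×3 Jordan block J_3(2): exp(t · J_3(2)) = e^(2t)·(I + t·N + (t^2/2)·N^2), where N is the 3×3 nilpotent shift.

After assembling e^{tJ} and conjugating by P, we get:

e^{tB} =
  [-t^2*exp(2*t) - 2*t*exp(2*t) + exp(2*t), -t^2*exp(2*t)/2, -t^2*exp(2*t) - t*exp(2*t)]
  [-2*t^2*exp(2*t) - 8*t*exp(2*t), -t^2*exp(2*t) - 2*t*exp(2*t) + exp(2*t), -2*t^2*exp(2*t) - 6*t*exp(2*t)]
  [2*t^2*exp(2*t) + 6*t*exp(2*t), t^2*exp(2*t) + t*exp(2*t), 2*t^2*exp(2*t) + 4*t*exp(2*t) + exp(2*t)]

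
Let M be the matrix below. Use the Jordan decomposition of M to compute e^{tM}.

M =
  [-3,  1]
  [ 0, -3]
e^{tM} =
  [exp(-3*t), t*exp(-3*t)]
  [0, exp(-3*t)]

Strategy: write M = P · J · P⁻¹ where J is a Jordan canonical form, so e^{tM} = P · e^{tJ} · P⁻¹, and e^{tJ} can be computed block-by-block.

M has Jordan form
J =
  [-3,  1]
  [ 0, -3]
(up to reordering of blocks).

Per-block formulas:
  For a 2×2 Jordan block J_2(-3): exp(t · J_2(-3)) = e^(-3t)·(I + t·N), where N is the 2×2 nilpotent shift.

After assembling e^{tJ} and conjugating by P, we get:

e^{tM} =
  [exp(-3*t), t*exp(-3*t)]
  [0, exp(-3*t)]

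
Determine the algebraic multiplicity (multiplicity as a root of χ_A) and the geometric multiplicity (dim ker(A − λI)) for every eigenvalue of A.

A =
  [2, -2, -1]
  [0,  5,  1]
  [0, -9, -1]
λ = 2: alg = 3, geom = 1

Step 1 — factor the characteristic polynomial to read off the algebraic multiplicities:
  χ_A(x) = (x - 2)^3

Step 2 — compute geometric multiplicities via the rank-nullity identity g(λ) = n − rank(A − λI):
  rank(A − (2)·I) = 2, so dim ker(A − (2)·I) = n − 2 = 1

Summary:
  λ = 2: algebraic multiplicity = 3, geometric multiplicity = 1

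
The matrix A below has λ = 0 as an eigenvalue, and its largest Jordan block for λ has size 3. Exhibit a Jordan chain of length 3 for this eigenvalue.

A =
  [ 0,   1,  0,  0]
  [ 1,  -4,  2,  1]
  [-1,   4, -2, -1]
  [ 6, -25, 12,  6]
A Jordan chain for λ = 0 of length 3:
v_1 = (1, 0, 0, -1)ᵀ
v_2 = (0, 1, -1, 6)ᵀ
v_3 = (1, 0, 0, 0)ᵀ

Let N = A − (0)·I. We want v_3 with N^3 v_3 = 0 but N^2 v_3 ≠ 0; then v_{j-1} := N · v_j for j = 3, …, 2.

Pick v_3 = (1, 0, 0, 0)ᵀ.
Then v_2 = N · v_3 = (0, 1, -1, 6)ᵀ.
Then v_1 = N · v_2 = (1, 0, 0, -1)ᵀ.

Sanity check: (A − (0)·I) v_1 = (0, 0, 0, 0)ᵀ = 0. ✓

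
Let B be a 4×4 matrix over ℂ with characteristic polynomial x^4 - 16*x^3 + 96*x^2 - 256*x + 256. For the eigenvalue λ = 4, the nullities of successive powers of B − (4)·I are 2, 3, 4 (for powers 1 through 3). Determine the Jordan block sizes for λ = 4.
Block sizes for λ = 4: [3, 1]

From the dimensions of kernels of powers, the number of Jordan blocks of size at least j is d_j − d_{j−1} where d_j = dim ker(N^j) (with d_0 = 0). Computing the differences gives [2, 1, 1].
The number of blocks of size exactly k is (#blocks of size ≥ k) − (#blocks of size ≥ k + 1), so the partition is: 1 block(s) of size 1, 1 block(s) of size 3.
In nonincreasing order the block sizes are [3, 1].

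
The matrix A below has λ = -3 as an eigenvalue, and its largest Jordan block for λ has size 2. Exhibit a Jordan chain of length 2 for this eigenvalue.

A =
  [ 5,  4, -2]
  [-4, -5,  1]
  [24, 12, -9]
A Jordan chain for λ = -3 of length 2:
v_1 = (8, -4, 24)ᵀ
v_2 = (1, 0, 0)ᵀ

Let N = A − (-3)·I. We want v_2 with N^2 v_2 = 0 but N^1 v_2 ≠ 0; then v_{j-1} := N · v_j for j = 2, …, 2.

Pick v_2 = (1, 0, 0)ᵀ.
Then v_1 = N · v_2 = (8, -4, 24)ᵀ.

Sanity check: (A − (-3)·I) v_1 = (0, 0, 0)ᵀ = 0. ✓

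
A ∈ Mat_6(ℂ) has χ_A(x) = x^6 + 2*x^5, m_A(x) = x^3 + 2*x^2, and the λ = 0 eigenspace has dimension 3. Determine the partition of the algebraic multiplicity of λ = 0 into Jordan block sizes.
Block sizes for λ = 0: [2, 2, 1]

Step 1 — from the characteristic polynomial, algebraic multiplicity of λ = 0 is 5. From dim ker(A − (0)·I) = 3, there are exactly 3 Jordan blocks for λ = 0.
Step 2 — from the minimal polynomial, the factor (x − 0)^2 tells us the largest block for λ = 0 has size 2.
Step 3 — with total size 5, 3 blocks, and largest block 2, the block sizes (in nonincreasing order) are [2, 2, 1].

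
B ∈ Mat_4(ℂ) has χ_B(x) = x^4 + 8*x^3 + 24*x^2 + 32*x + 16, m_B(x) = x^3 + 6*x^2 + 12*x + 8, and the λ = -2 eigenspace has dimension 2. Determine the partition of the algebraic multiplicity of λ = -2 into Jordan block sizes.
Block sizes for λ = -2: [3, 1]

Step 1 — from the characteristic polynomial, algebraic multiplicity of λ = -2 is 4. From dim ker(B − (-2)·I) = 2, there are exactly 2 Jordan blocks for λ = -2.
Step 2 — from the minimal polynomial, the factor (x + 2)^3 tells us the largest block for λ = -2 has size 3.
Step 3 — with total size 4, 2 blocks, and largest block 3, the block sizes (in nonincreasing order) are [3, 1].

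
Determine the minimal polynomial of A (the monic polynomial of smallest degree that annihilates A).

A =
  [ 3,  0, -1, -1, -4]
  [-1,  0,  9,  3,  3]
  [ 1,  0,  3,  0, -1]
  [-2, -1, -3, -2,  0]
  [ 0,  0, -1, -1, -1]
x^5 - 3*x^4 - 6*x^3 + 10*x^2 + 21*x + 9

The characteristic polynomial is χ_A(x) = (x - 3)^2*(x + 1)^3, so the eigenvalues are known. The minimal polynomial is
  m_A(x) = Π_λ (x − λ)^{k_λ}
where k_λ is the size of the *largest* Jordan block for λ (equivalently, the smallest k with (A − λI)^k v = 0 for every generalised eigenvector v of λ).

  λ = -1: largest Jordan block has size 3, contributing (x + 1)^3
  λ = 3: largest Jordan block has size 2, contributing (x − 3)^2

So m_A(x) = (x - 3)^2*(x + 1)^3 = x^5 - 3*x^4 - 6*x^3 + 10*x^2 + 21*x + 9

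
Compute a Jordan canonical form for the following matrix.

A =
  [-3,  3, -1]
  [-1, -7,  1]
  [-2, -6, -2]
J_2(-4) ⊕ J_1(-4)

The characteristic polynomial is
  det(x·I − A) = x^3 + 12*x^2 + 48*x + 64 = (x + 4)^3

Eigenvalues and multiplicities (the geometric multiplicity of λ is n − rank(A − λI), which equals the number of Jordan blocks for λ):
  λ = -4: algebraic multiplicity = 3, geometric multiplicity = 2

Determining the block sizes for each eigenvalue:
  λ = -4: 2 blocks summing to 3 forces exactly one block of size 2 and the rest size 1 → block sizes [2, 1]

Assembling the blocks gives a Jordan form
J =
  [-4,  1,  0]
  [ 0, -4,  0]
  [ 0,  0, -4]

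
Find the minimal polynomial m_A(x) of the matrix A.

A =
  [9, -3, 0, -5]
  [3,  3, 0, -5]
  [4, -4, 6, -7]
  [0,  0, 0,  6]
x^2 - 12*x + 36

The characteristic polynomial is χ_A(x) = (x - 6)^4, so the eigenvalues are known. The minimal polynomial is
  m_A(x) = Π_λ (x − λ)^{k_λ}
where k_λ is the size of the *largest* Jordan block for λ (equivalently, the smallest k with (A − λI)^k v = 0 for every generalised eigenvector v of λ).

  λ = 6: largest Jordan block has size 2, contributing (x − 6)^2

So m_A(x) = (x - 6)^2 = x^2 - 12*x + 36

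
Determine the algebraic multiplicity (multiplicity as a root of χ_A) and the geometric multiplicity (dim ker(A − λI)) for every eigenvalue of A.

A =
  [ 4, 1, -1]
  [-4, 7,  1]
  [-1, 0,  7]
λ = 6: alg = 3, geom = 1

Step 1 — factor the characteristic polynomial to read off the algebraic multiplicities:
  χ_A(x) = (x - 6)^3

Step 2 — compute geometric multiplicities via the rank-nullity identity g(λ) = n − rank(A − λI):
  rank(A − (6)·I) = 2, so dim ker(A − (6)·I) = n − 2 = 1

Summary:
  λ = 6: algebraic multiplicity = 3, geometric multiplicity = 1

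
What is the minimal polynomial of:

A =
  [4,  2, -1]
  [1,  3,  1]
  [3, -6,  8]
x^2 - 10*x + 25

The characteristic polynomial is χ_A(x) = (x - 5)^3, so the eigenvalues are known. The minimal polynomial is
  m_A(x) = Π_λ (x − λ)^{k_λ}
where k_λ is the size of the *largest* Jordan block for λ (equivalently, the smallest k with (A − λI)^k v = 0 for every generalised eigenvector v of λ).

  λ = 5: largest Jordan block has size 2, contributing (x − 5)^2

So m_A(x) = (x - 5)^2 = x^2 - 10*x + 25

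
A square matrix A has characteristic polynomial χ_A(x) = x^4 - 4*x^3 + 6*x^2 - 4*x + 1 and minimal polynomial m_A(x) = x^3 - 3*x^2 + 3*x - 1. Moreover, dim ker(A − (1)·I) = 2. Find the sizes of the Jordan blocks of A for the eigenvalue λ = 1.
Block sizes for λ = 1: [3, 1]

Step 1 — from the characteristic polynomial, algebraic multiplicity of λ = 1 is 4. From dim ker(A − (1)·I) = 2, there are exactly 2 Jordan blocks for λ = 1.
Step 2 — from the minimal polynomial, the factor (x − 1)^3 tells us the largest block for λ = 1 has size 3.
Step 3 — with total size 4, 2 blocks, and largest block 3, the block sizes (in nonincreasing order) are [3, 1].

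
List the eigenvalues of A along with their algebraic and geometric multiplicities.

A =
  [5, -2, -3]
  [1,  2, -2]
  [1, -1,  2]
λ = 3: alg = 3, geom = 1

Step 1 — factor the characteristic polynomial to read off the algebraic multiplicities:
  χ_A(x) = (x - 3)^3

Step 2 — compute geometric multiplicities via the rank-nullity identity g(λ) = n − rank(A − λI):
  rank(A − (3)·I) = 2, so dim ker(A − (3)·I) = n − 2 = 1

Summary:
  λ = 3: algebraic multiplicity = 3, geometric multiplicity = 1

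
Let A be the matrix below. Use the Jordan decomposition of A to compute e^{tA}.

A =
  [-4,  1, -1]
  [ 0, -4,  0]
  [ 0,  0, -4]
e^{tA} =
  [exp(-4*t), t*exp(-4*t), -t*exp(-4*t)]
  [0, exp(-4*t), 0]
  [0, 0, exp(-4*t)]

Strategy: write A = P · J · P⁻¹ where J is a Jordan canonical form, so e^{tA} = P · e^{tJ} · P⁻¹, and e^{tJ} can be computed block-by-block.

A has Jordan form
J =
  [-4,  1,  0]
  [ 0, -4,  0]
  [ 0,  0, -4]
(up to reordering of blocks).

Per-block formulas:
  For a 1×1 block at λ = -4: exp(t · [-4]) = [e^(-4t)].
  For a 2×2 Jordan block J_2(-4): exp(t · J_2(-4)) = e^(-4t)·(I + t·N), where N is the 2×2 nilpotent shift.

After assembling e^{tJ} and conjugating by P, we get:

e^{tA} =
  [exp(-4*t), t*exp(-4*t), -t*exp(-4*t)]
  [0, exp(-4*t), 0]
  [0, 0, exp(-4*t)]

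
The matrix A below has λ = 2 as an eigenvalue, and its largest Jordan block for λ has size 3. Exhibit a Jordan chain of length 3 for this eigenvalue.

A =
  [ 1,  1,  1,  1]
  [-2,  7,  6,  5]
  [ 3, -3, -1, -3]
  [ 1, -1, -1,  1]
A Jordan chain for λ = 2 of length 3:
v_1 = (3, 15, -9, -3)ᵀ
v_2 = (-1, -2, 3, 1)ᵀ
v_3 = (1, 0, 0, 0)ᵀ

Let N = A − (2)·I. We want v_3 with N^3 v_3 = 0 but N^2 v_3 ≠ 0; then v_{j-1} := N · v_j for j = 3, …, 2.

Pick v_3 = (1, 0, 0, 0)ᵀ.
Then v_2 = N · v_3 = (-1, -2, 3, 1)ᵀ.
Then v_1 = N · v_2 = (3, 15, -9, -3)ᵀ.

Sanity check: (A − (2)·I) v_1 = (0, 0, 0, 0)ᵀ = 0. ✓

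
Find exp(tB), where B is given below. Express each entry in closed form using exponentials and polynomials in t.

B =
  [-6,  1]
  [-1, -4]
e^{tB} =
  [-t*exp(-5*t) + exp(-5*t), t*exp(-5*t)]
  [-t*exp(-5*t), t*exp(-5*t) + exp(-5*t)]

Strategy: write B = P · J · P⁻¹ where J is a Jordan canonical form, so e^{tB} = P · e^{tJ} · P⁻¹, and e^{tJ} can be computed block-by-block.

B has Jordan form
J =
  [-5,  1]
  [ 0, -5]
(up to reordering of blocks).

Per-block formulas:
  For a 2×2 Jordan block J_2(-5): exp(t · J_2(-5)) = e^(-5t)·(I + t·N), where N is the 2×2 nilpotent shift.

After assembling e^{tJ} and conjugating by P, we get:

e^{tB} =
  [-t*exp(-5*t) + exp(-5*t), t*exp(-5*t)]
  [-t*exp(-5*t), t*exp(-5*t) + exp(-5*t)]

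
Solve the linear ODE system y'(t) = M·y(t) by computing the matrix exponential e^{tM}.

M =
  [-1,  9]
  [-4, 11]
e^{tM} =
  [-6*t*exp(5*t) + exp(5*t), 9*t*exp(5*t)]
  [-4*t*exp(5*t), 6*t*exp(5*t) + exp(5*t)]

Strategy: write M = P · J · P⁻¹ where J is a Jordan canonical form, so e^{tM} = P · e^{tJ} · P⁻¹, and e^{tJ} can be computed block-by-block.

M has Jordan form
J =
  [5, 1]
  [0, 5]
(up to reordering of blocks).

Per-block formulas:
  For a 2×2 Jordan block J_2(5): exp(t · J_2(5)) = e^(5t)·(I + t·N), where N is the 2×2 nilpotent shift.

After assembling e^{tJ} and conjugating by P, we get:

e^{tM} =
  [-6*t*exp(5*t) + exp(5*t), 9*t*exp(5*t)]
  [-4*t*exp(5*t), 6*t*exp(5*t) + exp(5*t)]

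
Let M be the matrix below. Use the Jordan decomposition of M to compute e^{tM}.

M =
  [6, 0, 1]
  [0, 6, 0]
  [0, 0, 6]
e^{tM} =
  [exp(6*t), 0, t*exp(6*t)]
  [0, exp(6*t), 0]
  [0, 0, exp(6*t)]

Strategy: write M = P · J · P⁻¹ where J is a Jordan canonical form, so e^{tM} = P · e^{tJ} · P⁻¹, and e^{tJ} can be computed block-by-block.

M has Jordan form
J =
  [6, 1, 0]
  [0, 6, 0]
  [0, 0, 6]
(up to reordering of blocks).

Per-block formulas:
  For a 2×2 Jordan block J_2(6): exp(t · J_2(6)) = e^(6t)·(I + t·N), where N is the 2×2 nilpotent shift.
  For a 1×1 block at λ = 6: exp(t · [6]) = [e^(6t)].

After assembling e^{tJ} and conjugating by P, we get:

e^{tM} =
  [exp(6*t), 0, t*exp(6*t)]
  [0, exp(6*t), 0]
  [0, 0, exp(6*t)]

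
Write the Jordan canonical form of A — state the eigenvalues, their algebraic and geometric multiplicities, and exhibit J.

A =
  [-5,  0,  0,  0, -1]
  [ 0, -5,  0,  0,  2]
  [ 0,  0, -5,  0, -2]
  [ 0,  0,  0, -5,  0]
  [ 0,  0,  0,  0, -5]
J_2(-5) ⊕ J_1(-5) ⊕ J_1(-5) ⊕ J_1(-5)

The characteristic polynomial is
  det(x·I − A) = x^5 + 25*x^4 + 250*x^3 + 1250*x^2 + 3125*x + 3125 = (x + 5)^5

Eigenvalues and multiplicities (the geometric multiplicity of λ is n − rank(A − λI), which equals the number of Jordan blocks for λ):
  λ = -5: algebraic multiplicity = 5, geometric multiplicity = 4

Determining the block sizes for each eigenvalue:
  λ = -5: 4 blocks summing to 5 forces exactly one block of size 2 and the rest size 1 → block sizes [2, 1, 1, 1]

Assembling the blocks gives a Jordan form
J =
  [-5,  1,  0,  0,  0]
  [ 0, -5,  0,  0,  0]
  [ 0,  0, -5,  0,  0]
  [ 0,  0,  0, -5,  0]
  [ 0,  0,  0,  0, -5]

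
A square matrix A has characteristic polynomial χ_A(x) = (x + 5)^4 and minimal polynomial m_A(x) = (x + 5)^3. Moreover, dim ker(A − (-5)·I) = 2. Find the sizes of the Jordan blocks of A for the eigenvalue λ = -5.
Block sizes for λ = -5: [3, 1]

Step 1 — from the characteristic polynomial, algebraic multiplicity of λ = -5 is 4. From dim ker(A − (-5)·I) = 2, there are exactly 2 Jordan blocks for λ = -5.
Step 2 — from the minimal polynomial, the factor (x + 5)^3 tells us the largest block for λ = -5 has size 3.
Step 3 — with total size 4, 2 blocks, and largest block 3, the block sizes (in nonincreasing order) are [3, 1].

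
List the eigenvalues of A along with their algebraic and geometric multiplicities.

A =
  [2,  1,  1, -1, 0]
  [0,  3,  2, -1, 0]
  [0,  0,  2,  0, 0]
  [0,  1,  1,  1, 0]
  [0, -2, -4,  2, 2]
λ = 2: alg = 5, geom = 3

Step 1 — factor the characteristic polynomial to read off the algebraic multiplicities:
  χ_A(x) = (x - 2)^5

Step 2 — compute geometric multiplicities via the rank-nullity identity g(λ) = n − rank(A − λI):
  rank(A − (2)·I) = 2, so dim ker(A − (2)·I) = n − 2 = 3

Summary:
  λ = 2: algebraic multiplicity = 5, geometric multiplicity = 3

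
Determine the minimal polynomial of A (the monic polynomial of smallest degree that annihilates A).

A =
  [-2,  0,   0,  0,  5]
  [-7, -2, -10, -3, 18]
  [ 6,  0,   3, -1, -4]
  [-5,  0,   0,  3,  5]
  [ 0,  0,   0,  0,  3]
x^3 - 4*x^2 - 3*x + 18

The characteristic polynomial is χ_A(x) = (x - 3)^3*(x + 2)^2, so the eigenvalues are known. The minimal polynomial is
  m_A(x) = Π_λ (x − λ)^{k_λ}
where k_λ is the size of the *largest* Jordan block for λ (equivalently, the smallest k with (A − λI)^k v = 0 for every generalised eigenvector v of λ).

  λ = -2: largest Jordan block has size 1, contributing (x + 2)
  λ = 3: largest Jordan block has size 2, contributing (x − 3)^2

So m_A(x) = (x - 3)^2*(x + 2) = x^3 - 4*x^2 - 3*x + 18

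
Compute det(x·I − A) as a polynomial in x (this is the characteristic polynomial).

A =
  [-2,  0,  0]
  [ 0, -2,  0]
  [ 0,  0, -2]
x^3 + 6*x^2 + 12*x + 8

Expanding det(x·I − A) (e.g. by cofactor expansion or by noting that A is similar to its Jordan form J, which has the same characteristic polynomial as A) gives
  χ_A(x) = x^3 + 6*x^2 + 12*x + 8
which factors as (x + 2)^3. The eigenvalues (with algebraic multiplicities) are λ = -2 with multiplicity 3.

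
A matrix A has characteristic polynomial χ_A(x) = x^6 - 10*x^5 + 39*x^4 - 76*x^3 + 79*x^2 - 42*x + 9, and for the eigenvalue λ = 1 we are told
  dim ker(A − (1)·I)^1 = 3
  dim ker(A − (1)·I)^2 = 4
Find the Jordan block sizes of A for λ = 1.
Block sizes for λ = 1: [2, 1, 1]

From the dimensions of kernels of powers, the number of Jordan blocks of size at least j is d_j − d_{j−1} where d_j = dim ker(N^j) (with d_0 = 0). Computing the differences gives [3, 1].
The number of blocks of size exactly k is (#blocks of size ≥ k) − (#blocks of size ≥ k + 1), so the partition is: 2 block(s) of size 1, 1 block(s) of size 2.
In nonincreasing order the block sizes are [2, 1, 1].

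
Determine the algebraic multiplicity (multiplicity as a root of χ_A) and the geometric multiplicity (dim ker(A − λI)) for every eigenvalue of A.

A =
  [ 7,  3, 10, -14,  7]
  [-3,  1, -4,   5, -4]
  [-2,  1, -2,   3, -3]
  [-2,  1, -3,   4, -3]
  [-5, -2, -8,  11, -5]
λ = 1: alg = 5, geom = 2

Step 1 — factor the characteristic polynomial to read off the algebraic multiplicities:
  χ_A(x) = (x - 1)^5

Step 2 — compute geometric multiplicities via the rank-nullity identity g(λ) = n − rank(A − λI):
  rank(A − (1)·I) = 3, so dim ker(A − (1)·I) = n − 3 = 2

Summary:
  λ = 1: algebraic multiplicity = 5, geometric multiplicity = 2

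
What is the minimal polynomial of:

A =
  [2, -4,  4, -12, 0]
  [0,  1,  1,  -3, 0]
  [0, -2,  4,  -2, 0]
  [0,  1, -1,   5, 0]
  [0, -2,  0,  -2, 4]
x^3 - 10*x^2 + 32*x - 32

The characteristic polynomial is χ_A(x) = (x - 4)^3*(x - 2)^2, so the eigenvalues are known. The minimal polynomial is
  m_A(x) = Π_λ (x − λ)^{k_λ}
where k_λ is the size of the *largest* Jordan block for λ (equivalently, the smallest k with (A − λI)^k v = 0 for every generalised eigenvector v of λ).

  λ = 2: largest Jordan block has size 1, contributing (x − 2)
  λ = 4: largest Jordan block has size 2, contributing (x − 4)^2

So m_A(x) = (x - 4)^2*(x - 2) = x^3 - 10*x^2 + 32*x - 32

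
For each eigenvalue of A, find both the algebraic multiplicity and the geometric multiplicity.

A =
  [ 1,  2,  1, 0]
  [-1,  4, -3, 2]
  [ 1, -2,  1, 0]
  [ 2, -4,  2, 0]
λ = 0: alg = 1, geom = 1; λ = 2: alg = 3, geom = 2

Step 1 — factor the characteristic polynomial to read off the algebraic multiplicities:
  χ_A(x) = x*(x - 2)^3

Step 2 — compute geometric multiplicities via the rank-nullity identity g(λ) = n − rank(A − λI):
  rank(A − (0)·I) = 3, so dim ker(A − (0)·I) = n − 3 = 1
  rank(A − (2)·I) = 2, so dim ker(A − (2)·I) = n − 2 = 2

Summary:
  λ = 0: algebraic multiplicity = 1, geometric multiplicity = 1
  λ = 2: algebraic multiplicity = 3, geometric multiplicity = 2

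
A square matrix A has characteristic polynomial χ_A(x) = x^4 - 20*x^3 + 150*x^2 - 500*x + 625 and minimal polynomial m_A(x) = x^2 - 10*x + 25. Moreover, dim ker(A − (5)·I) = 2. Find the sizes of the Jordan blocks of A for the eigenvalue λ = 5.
Block sizes for λ = 5: [2, 2]

Step 1 — from the characteristic polynomial, algebraic multiplicity of λ = 5 is 4. From dim ker(A − (5)·I) = 2, there are exactly 2 Jordan blocks for λ = 5.
Step 2 — from the minimal polynomial, the factor (x − 5)^2 tells us the largest block for λ = 5 has size 2.
Step 3 — with total size 4, 2 blocks, and largest block 2, the block sizes (in nonincreasing order) are [2, 2].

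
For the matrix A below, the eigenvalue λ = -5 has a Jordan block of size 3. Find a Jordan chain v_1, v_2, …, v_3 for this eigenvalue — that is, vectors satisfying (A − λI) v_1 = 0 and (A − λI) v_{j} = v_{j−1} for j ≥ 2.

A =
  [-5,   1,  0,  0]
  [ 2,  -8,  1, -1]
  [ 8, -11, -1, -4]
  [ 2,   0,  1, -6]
A Jordan chain for λ = -5 of length 3:
v_1 = (2, 0, 2, 6)ᵀ
v_2 = (0, 2, 8, 2)ᵀ
v_3 = (1, 0, 0, 0)ᵀ

Let N = A − (-5)·I. We want v_3 with N^3 v_3 = 0 but N^2 v_3 ≠ 0; then v_{j-1} := N · v_j for j = 3, …, 2.

Pick v_3 = (1, 0, 0, 0)ᵀ.
Then v_2 = N · v_3 = (0, 2, 8, 2)ᵀ.
Then v_1 = N · v_2 = (2, 0, 2, 6)ᵀ.

Sanity check: (A − (-5)·I) v_1 = (0, 0, 0, 0)ᵀ = 0. ✓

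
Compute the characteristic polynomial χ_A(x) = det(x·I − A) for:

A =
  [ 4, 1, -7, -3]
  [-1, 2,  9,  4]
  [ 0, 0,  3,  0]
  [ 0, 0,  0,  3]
x^4 - 12*x^3 + 54*x^2 - 108*x + 81

Expanding det(x·I − A) (e.g. by cofactor expansion or by noting that A is similar to its Jordan form J, which has the same characteristic polynomial as A) gives
  χ_A(x) = x^4 - 12*x^3 + 54*x^2 - 108*x + 81
which factors as (x - 3)^4. The eigenvalues (with algebraic multiplicities) are λ = 3 with multiplicity 4.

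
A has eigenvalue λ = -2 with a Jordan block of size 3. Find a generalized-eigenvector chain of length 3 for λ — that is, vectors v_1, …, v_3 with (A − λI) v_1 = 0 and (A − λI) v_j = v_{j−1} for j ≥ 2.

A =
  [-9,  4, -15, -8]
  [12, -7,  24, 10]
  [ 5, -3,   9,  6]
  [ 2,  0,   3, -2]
A Jordan chain for λ = -2 of length 3:
v_1 = (0, -2, 0, -1)ᵀ
v_2 = (1, 2, -1, 2)ᵀ
v_3 = (1, 2, 0, 0)ᵀ

Let N = A − (-2)·I. We want v_3 with N^3 v_3 = 0 but N^2 v_3 ≠ 0; then v_{j-1} := N · v_j for j = 3, …, 2.

Pick v_3 = (1, 2, 0, 0)ᵀ.
Then v_2 = N · v_3 = (1, 2, -1, 2)ᵀ.
Then v_1 = N · v_2 = (0, -2, 0, -1)ᵀ.

Sanity check: (A − (-2)·I) v_1 = (0, 0, 0, 0)ᵀ = 0. ✓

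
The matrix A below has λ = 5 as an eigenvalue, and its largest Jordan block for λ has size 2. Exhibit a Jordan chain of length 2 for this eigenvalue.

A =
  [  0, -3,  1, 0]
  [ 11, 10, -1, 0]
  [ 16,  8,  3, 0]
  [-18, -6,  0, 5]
A Jordan chain for λ = 5 of length 2:
v_1 = (-2, 6, 8, -12)ᵀ
v_2 = (1, -1, 0, 0)ᵀ

Let N = A − (5)·I. We want v_2 with N^2 v_2 = 0 but N^1 v_2 ≠ 0; then v_{j-1} := N · v_j for j = 2, …, 2.

Pick v_2 = (1, -1, 0, 0)ᵀ.
Then v_1 = N · v_2 = (-2, 6, 8, -12)ᵀ.

Sanity check: (A − (5)·I) v_1 = (0, 0, 0, 0)ᵀ = 0. ✓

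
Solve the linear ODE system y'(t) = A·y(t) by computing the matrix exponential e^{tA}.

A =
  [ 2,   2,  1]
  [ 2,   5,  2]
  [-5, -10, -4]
e^{tA} =
  [t*exp(t) + exp(t), 2*t*exp(t), t*exp(t)]
  [2*t*exp(t), 4*t*exp(t) + exp(t), 2*t*exp(t)]
  [-5*t*exp(t), -10*t*exp(t), -5*t*exp(t) + exp(t)]

Strategy: write A = P · J · P⁻¹ where J is a Jordan canonical form, so e^{tA} = P · e^{tJ} · P⁻¹, and e^{tJ} can be computed block-by-block.

A has Jordan form
J =
  [1, 1, 0]
  [0, 1, 0]
  [0, 0, 1]
(up to reordering of blocks).

Per-block formulas:
  For a 1×1 block at λ = 1: exp(t · [1]) = [e^(1t)].
  For a 2×2 Jordan block J_2(1): exp(t · J_2(1)) = e^(1t)·(I + t·N), where N is the 2×2 nilpotent shift.

After assembling e^{tJ} and conjugating by P, we get:

e^{tA} =
  [t*exp(t) + exp(t), 2*t*exp(t), t*exp(t)]
  [2*t*exp(t), 4*t*exp(t) + exp(t), 2*t*exp(t)]
  [-5*t*exp(t), -10*t*exp(t), -5*t*exp(t) + exp(t)]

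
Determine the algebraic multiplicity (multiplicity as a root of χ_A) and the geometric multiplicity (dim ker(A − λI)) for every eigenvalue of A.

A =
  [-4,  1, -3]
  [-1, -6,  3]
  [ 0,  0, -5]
λ = -5: alg = 3, geom = 2

Step 1 — factor the characteristic polynomial to read off the algebraic multiplicities:
  χ_A(x) = (x + 5)^3

Step 2 — compute geometric multiplicities via the rank-nullity identity g(λ) = n − rank(A − λI):
  rank(A − (-5)·I) = 1, so dim ker(A − (-5)·I) = n − 1 = 2

Summary:
  λ = -5: algebraic multiplicity = 3, geometric multiplicity = 2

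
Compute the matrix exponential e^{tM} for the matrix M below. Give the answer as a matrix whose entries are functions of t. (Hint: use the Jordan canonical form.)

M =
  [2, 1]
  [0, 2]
e^{tM} =
  [exp(2*t), t*exp(2*t)]
  [0, exp(2*t)]

Strategy: write M = P · J · P⁻¹ where J is a Jordan canonical form, so e^{tM} = P · e^{tJ} · P⁻¹, and e^{tJ} can be computed block-by-block.

M has Jordan form
J =
  [2, 1]
  [0, 2]
(up to reordering of blocks).

Per-block formulas:
  For a 2×2 Jordan block J_2(2): exp(t · J_2(2)) = e^(2t)·(I + t·N), where N is the 2×2 nilpotent shift.

After assembling e^{tJ} and conjugating by P, we get:

e^{tM} =
  [exp(2*t), t*exp(2*t)]
  [0, exp(2*t)]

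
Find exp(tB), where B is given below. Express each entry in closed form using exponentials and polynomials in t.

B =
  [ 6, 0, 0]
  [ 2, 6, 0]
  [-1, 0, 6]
e^{tB} =
  [exp(6*t), 0, 0]
  [2*t*exp(6*t), exp(6*t), 0]
  [-t*exp(6*t), 0, exp(6*t)]

Strategy: write B = P · J · P⁻¹ where J is a Jordan canonical form, so e^{tB} = P · e^{tJ} · P⁻¹, and e^{tJ} can be computed block-by-block.

B has Jordan form
J =
  [6, 1, 0]
  [0, 6, 0]
  [0, 0, 6]
(up to reordering of blocks).

Per-block formulas:
  For a 1×1 block at λ = 6: exp(t · [6]) = [e^(6t)].
  For a 2×2 Jordan block J_2(6): exp(t · J_2(6)) = e^(6t)·(I + t·N), where N is the 2×2 nilpotent shift.

After assembling e^{tJ} and conjugating by P, we get:

e^{tB} =
  [exp(6*t), 0, 0]
  [2*t*exp(6*t), exp(6*t), 0]
  [-t*exp(6*t), 0, exp(6*t)]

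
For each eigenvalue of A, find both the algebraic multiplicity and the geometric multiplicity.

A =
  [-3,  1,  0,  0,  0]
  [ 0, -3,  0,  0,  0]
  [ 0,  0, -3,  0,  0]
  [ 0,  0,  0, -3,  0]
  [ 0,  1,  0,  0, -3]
λ = -3: alg = 5, geom = 4

Step 1 — factor the characteristic polynomial to read off the algebraic multiplicities:
  χ_A(x) = (x + 3)^5

Step 2 — compute geometric multiplicities via the rank-nullity identity g(λ) = n − rank(A − λI):
  rank(A − (-3)·I) = 1, so dim ker(A − (-3)·I) = n − 1 = 4

Summary:
  λ = -3: algebraic multiplicity = 5, geometric multiplicity = 4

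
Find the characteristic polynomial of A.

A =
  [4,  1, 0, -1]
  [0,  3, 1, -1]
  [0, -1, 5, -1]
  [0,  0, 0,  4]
x^4 - 16*x^3 + 96*x^2 - 256*x + 256

Expanding det(x·I − A) (e.g. by cofactor expansion or by noting that A is similar to its Jordan form J, which has the same characteristic polynomial as A) gives
  χ_A(x) = x^4 - 16*x^3 + 96*x^2 - 256*x + 256
which factors as (x - 4)^4. The eigenvalues (with algebraic multiplicities) are λ = 4 with multiplicity 4.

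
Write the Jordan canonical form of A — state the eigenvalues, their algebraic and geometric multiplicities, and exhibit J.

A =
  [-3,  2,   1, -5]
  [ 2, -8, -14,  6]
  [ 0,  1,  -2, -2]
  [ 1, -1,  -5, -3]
J_2(-4) ⊕ J_2(-4)

The characteristic polynomial is
  det(x·I − A) = x^4 + 16*x^3 + 96*x^2 + 256*x + 256 = (x + 4)^4

Eigenvalues and multiplicities (the geometric multiplicity of λ is n − rank(A − λI), which equals the number of Jordan blocks for λ):
  λ = -4: algebraic multiplicity = 4, geometric multiplicity = 2

Determining the block sizes for each eigenvalue:
  λ = -4: with am = 4 and gm = 2, the partition is not yet determined (e.g. several partitions of 4 into 2 parts exist). Let N = A − (-4)·I. Computing rank(N^1) = 2, rank(N^2) = 0; the number of blocks of size ≥ j is rank(N^{j−1}) − rank(N^j), giving [2, 2]. So we have 2 block(s) of size 2 → block sizes [2, 2]

Assembling the blocks gives a Jordan form
J =
  [-4,  1,  0,  0]
  [ 0, -4,  0,  0]
  [ 0,  0, -4,  1]
  [ 0,  0,  0, -4]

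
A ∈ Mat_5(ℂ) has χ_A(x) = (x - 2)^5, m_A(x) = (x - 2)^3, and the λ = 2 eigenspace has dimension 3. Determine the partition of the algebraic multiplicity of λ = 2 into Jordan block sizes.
Block sizes for λ = 2: [3, 1, 1]

Step 1 — from the characteristic polynomial, algebraic multiplicity of λ = 2 is 5. From dim ker(A − (2)·I) = 3, there are exactly 3 Jordan blocks for λ = 2.
Step 2 — from the minimal polynomial, the factor (x − 2)^3 tells us the largest block for λ = 2 has size 3.
Step 3 — with total size 5, 3 blocks, and largest block 3, the block sizes (in nonincreasing order) are [3, 1, 1].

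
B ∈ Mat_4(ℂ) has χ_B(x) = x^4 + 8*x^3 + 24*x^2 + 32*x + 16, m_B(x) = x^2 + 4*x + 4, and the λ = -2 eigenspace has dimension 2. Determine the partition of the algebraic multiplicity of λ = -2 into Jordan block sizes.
Block sizes for λ = -2: [2, 2]

Step 1 — from the characteristic polynomial, algebraic multiplicity of λ = -2 is 4. From dim ker(B − (-2)·I) = 2, there are exactly 2 Jordan blocks for λ = -2.
Step 2 — from the minimal polynomial, the factor (x + 2)^2 tells us the largest block for λ = -2 has size 2.
Step 3 — with total size 4, 2 blocks, and largest block 2, the block sizes (in nonincreasing order) are [2, 2].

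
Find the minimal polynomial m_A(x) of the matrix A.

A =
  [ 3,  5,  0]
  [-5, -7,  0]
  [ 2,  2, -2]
x^2 + 4*x + 4

The characteristic polynomial is χ_A(x) = (x + 2)^3, so the eigenvalues are known. The minimal polynomial is
  m_A(x) = Π_λ (x − λ)^{k_λ}
where k_λ is the size of the *largest* Jordan block for λ (equivalently, the smallest k with (A − λI)^k v = 0 for every generalised eigenvector v of λ).

  λ = -2: largest Jordan block has size 2, contributing (x + 2)^2

So m_A(x) = (x + 2)^2 = x^2 + 4*x + 4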